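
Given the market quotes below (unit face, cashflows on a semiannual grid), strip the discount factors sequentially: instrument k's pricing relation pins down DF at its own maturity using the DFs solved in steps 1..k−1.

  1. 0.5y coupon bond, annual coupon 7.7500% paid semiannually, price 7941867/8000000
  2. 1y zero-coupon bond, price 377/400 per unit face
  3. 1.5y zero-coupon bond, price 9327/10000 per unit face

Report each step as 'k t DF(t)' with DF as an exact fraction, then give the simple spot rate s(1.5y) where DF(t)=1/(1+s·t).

1 1/2 9557/10000
2 1 377/400
3 3/2 9327/10000
s(1.5y) = (1/(9327/10000) − 1)/(3/2) = 1346/27981 ≈ 4.8104%

step 1 [0.5y] bond c/2=31/800: DF=(7941867/8000000 − 31/800·(0))/(1+31/800) = 9557/10000 ≈ 0.955700
step 2 [1y] zero: DF = P = 377/400 ≈ 0.942500
step 3 [1.5y] zero: DF = P = 9327/10000 ≈ 0.932700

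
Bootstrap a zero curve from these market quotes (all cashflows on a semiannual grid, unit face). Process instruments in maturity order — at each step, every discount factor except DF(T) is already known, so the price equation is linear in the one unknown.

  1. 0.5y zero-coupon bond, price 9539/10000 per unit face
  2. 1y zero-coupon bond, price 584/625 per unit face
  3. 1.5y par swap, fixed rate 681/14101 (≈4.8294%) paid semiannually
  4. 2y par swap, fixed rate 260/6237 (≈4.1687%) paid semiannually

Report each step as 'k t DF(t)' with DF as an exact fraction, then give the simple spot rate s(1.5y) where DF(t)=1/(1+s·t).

1 1/2 9539/10000
2 1 584/625
3 3/2 9319/10000
4 2 461/500
s(1.5y) = (1/(9319/10000) − 1)/(3/2) = 454/9319 ≈ 4.8718%

step 1 [0.5y] zero: DF = P = 9539/10000 ≈ 0.953900
step 2 [1y] zero: DF = P = 584/625 ≈ 0.934400
step 3 [1.5y] swap r/2=681/28202: DF=(1 − 681/28202·(0.953900+0.934400))/(1+681/28202) = 9319/10000 ≈ 0.931900
step 4 [2y] swap r/2=130/6237: DF=(1 − 130/6237·(0.953900+0.934400+0.931900))/(1+130/6237) = 461/500 ≈ 0.922000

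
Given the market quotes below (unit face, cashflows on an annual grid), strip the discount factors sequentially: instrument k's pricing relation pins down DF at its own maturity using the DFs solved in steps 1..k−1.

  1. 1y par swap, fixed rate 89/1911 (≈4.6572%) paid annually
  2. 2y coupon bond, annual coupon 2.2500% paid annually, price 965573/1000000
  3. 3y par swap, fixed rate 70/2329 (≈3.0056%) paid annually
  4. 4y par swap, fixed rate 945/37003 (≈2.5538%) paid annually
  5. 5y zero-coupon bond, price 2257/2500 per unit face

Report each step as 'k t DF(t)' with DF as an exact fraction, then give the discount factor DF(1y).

step 1 [1y] swap r/1=89/1911: DF=(1 − 89/1911·(0))/(1+89/1911) = 1911/2000 ≈ 0.955500
step 2 [2y] bond c/1=9/400: DF=(965573/1000000 − 9/400·(0.955500))/(1+9/400) = 9233/10000 ≈ 0.923300
step 3 [3y] swap r/1=70/2329: DF=(1 − 70/2329·(0.955500+0.923300))/(1+70/2329) = 229/250 ≈ 0.916000
step 4 [4y] swap r/1=945/37003: DF=(1 − 945/37003·(0.955500+0.923300+0.916000))/(1+945/37003) = 1811/2000 ≈ 0.905500
step 5 [5y] zero: DF = P = 2257/2500 ≈ 0.902800

1 1 1911/2000
2 2 9233/10000
3 3 229/250
4 4 1811/2000
5 5 2257/2500
DF(1y) = 1911/2000 ≈ 0.955500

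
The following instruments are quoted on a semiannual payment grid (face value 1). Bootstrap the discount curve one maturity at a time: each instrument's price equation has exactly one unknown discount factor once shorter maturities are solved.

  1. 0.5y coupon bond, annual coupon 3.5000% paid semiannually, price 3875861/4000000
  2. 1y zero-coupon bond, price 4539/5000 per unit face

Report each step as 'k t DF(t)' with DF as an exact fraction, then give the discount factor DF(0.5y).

1 1/2 9523/10000
2 1 4539/5000
DF(0.5y) = 9523/10000 ≈ 0.952300

step 1 [0.5y] bond c/2=7/400: DF=(3875861/4000000 − 7/400·(0))/(1+7/400) = 9523/10000 ≈ 0.952300
step 2 [1y] zero: DF = P = 4539/5000 ≈ 0.907800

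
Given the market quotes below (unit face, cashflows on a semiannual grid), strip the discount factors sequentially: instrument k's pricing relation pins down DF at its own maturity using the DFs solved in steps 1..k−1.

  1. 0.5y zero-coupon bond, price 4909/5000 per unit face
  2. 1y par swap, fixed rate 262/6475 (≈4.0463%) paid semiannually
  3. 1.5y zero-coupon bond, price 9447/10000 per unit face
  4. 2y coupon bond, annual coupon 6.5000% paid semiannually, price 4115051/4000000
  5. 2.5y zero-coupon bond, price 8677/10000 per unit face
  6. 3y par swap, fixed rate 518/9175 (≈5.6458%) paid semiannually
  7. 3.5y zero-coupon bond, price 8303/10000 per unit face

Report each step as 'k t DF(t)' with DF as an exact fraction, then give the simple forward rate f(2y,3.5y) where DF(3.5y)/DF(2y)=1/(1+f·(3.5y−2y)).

step 1 [0.5y] zero: DF = P = 4909/5000 ≈ 0.981800
step 2 [1y] swap r/2=131/6475: DF=(1 − 131/6475·(0.981800))/(1+131/6475) = 9607/10000 ≈ 0.960700
step 3 [1.5y] zero: DF = P = 9447/10000 ≈ 0.944700
step 4 [2y] bond c/2=13/400: DF=(4115051/4000000 − 13/400·(0.981800+0.960700+0.944700))/(1+13/400) = 1811/2000 ≈ 0.905500
step 5 [2.5y] zero: DF = P = 8677/10000 ≈ 0.867700
step 6 [3y] swap r/2=259/9175: DF=(1 − 259/9175·(0.981800+0.960700+0.944700+0.905500+0.867700))/(1+259/9175) = 4223/5000 ≈ 0.844600
step 7 [3.5y] zero: DF = P = 8303/10000 ≈ 0.830300

1 1/2 4909/5000
2 1 9607/10000
3 3/2 9447/10000
4 2 1811/2000
5 5/2 8677/10000
6 3 4223/5000
7 7/2 8303/10000
f(2y,3.5y) = ((1811/2000)/(8303/10000) − 1)/(3/2) = 1504/24909 ≈ 6.0380%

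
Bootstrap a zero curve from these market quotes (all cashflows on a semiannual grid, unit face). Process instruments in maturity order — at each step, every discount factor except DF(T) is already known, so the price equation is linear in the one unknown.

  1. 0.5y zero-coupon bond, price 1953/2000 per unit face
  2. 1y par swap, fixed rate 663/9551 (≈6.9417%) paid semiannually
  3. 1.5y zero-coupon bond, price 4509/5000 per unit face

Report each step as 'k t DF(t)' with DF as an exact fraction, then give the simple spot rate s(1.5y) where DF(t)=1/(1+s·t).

step 1 [0.5y] zero: DF = P = 1953/2000 ≈ 0.976500
step 2 [1y] swap r/2=663/19102: DF=(1 − 663/19102·(0.976500))/(1+663/19102) = 9337/10000 ≈ 0.933700
step 3 [1.5y] zero: DF = P = 4509/5000 ≈ 0.901800

1 1/2 1953/2000
2 1 9337/10000
3 3/2 4509/5000
s(1.5y) = (1/(4509/5000) − 1)/(3/2) = 982/13527 ≈ 7.2596%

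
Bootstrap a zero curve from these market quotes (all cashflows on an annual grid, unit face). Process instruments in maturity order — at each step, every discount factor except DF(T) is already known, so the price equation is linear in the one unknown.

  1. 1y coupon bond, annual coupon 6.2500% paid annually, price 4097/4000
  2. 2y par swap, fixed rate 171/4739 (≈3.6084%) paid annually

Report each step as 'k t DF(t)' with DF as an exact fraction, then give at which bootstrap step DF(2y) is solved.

step 1 [1y] bond c/1=1/16: DF=(4097/4000 − 1/16·(0))/(1+1/16) = 241/250 ≈ 0.964000
step 2 [2y] swap r/1=171/4739: DF=(1 − 171/4739·(0.964000))/(1+171/4739) = 2329/2500 ≈ 0.931600

1 1 241/250
2 2 2329/2500
DF(2y) is solved at step 2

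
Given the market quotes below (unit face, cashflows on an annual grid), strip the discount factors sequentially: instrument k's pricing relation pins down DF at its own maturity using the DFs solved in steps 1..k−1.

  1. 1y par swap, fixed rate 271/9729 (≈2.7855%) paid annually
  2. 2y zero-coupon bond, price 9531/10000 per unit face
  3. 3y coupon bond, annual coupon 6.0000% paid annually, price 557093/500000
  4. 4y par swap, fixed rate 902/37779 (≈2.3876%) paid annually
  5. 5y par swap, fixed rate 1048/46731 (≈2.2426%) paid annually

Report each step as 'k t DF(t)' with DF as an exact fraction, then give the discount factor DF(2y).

step 1 [1y] swap r/1=271/9729: DF=(1 − 271/9729·(0))/(1+271/9729) = 9729/10000 ≈ 0.972900
step 2 [2y] zero: DF = P = 9531/10000 ≈ 0.953100
step 3 [3y] bond c/1=3/50: DF=(557093/500000 − 3/50·(0.972900+0.953100))/(1+3/50) = 9421/10000 ≈ 0.942100
step 4 [4y] swap r/1=902/37779: DF=(1 − 902/37779·(0.972900+0.953100+0.942100))/(1+902/37779) = 4549/5000 ≈ 0.909800
step 5 [5y] swap r/1=1048/46731: DF=(1 − 1048/46731·(0.972900+0.953100+0.942100+0.909800))/(1+1048/46731) = 1119/1250 ≈ 0.895200

1 1 9729/10000
2 2 9531/10000
3 3 9421/10000
4 4 4549/5000
5 5 1119/1250
DF(2y) = 9531/10000 ≈ 0.953100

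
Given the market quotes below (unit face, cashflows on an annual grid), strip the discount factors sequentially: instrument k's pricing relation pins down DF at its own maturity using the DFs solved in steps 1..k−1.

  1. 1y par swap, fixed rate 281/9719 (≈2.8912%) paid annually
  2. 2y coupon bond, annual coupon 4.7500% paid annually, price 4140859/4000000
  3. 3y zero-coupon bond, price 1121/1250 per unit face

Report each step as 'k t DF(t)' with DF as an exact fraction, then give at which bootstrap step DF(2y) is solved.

step 1 [1y] swap r/1=281/9719: DF=(1 − 281/9719·(0))/(1+281/9719) = 9719/10000 ≈ 0.971900
step 2 [2y] bond c/1=19/400: DF=(4140859/4000000 − 19/400·(0.971900))/(1+19/400) = 4721/5000 ≈ 0.944200
step 3 [3y] zero: DF = P = 1121/1250 ≈ 0.896800

1 1 9719/10000
2 2 4721/5000
3 3 1121/1250
DF(2y) is solved at step 2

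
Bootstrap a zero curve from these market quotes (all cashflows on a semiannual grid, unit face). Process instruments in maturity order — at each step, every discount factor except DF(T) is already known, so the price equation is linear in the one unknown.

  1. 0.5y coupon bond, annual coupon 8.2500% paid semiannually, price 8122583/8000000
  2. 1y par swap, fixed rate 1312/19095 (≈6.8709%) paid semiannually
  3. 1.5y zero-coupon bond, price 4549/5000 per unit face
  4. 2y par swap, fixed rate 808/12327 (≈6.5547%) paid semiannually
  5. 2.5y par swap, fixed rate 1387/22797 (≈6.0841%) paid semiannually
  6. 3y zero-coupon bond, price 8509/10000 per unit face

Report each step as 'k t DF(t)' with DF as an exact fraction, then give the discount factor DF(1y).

step 1 [0.5y] bond c/2=33/800: DF=(8122583/8000000 − 33/800·(0))/(1+33/800) = 9751/10000 ≈ 0.975100
step 2 [1y] swap r/2=656/19095: DF=(1 − 656/19095·(0.975100))/(1+656/19095) = 584/625 ≈ 0.934400
step 3 [1.5y] zero: DF = P = 4549/5000 ≈ 0.909800
step 4 [2y] swap r/2=404/12327: DF=(1 − 404/12327·(0.975100+0.934400+0.909800))/(1+404/12327) = 2197/2500 ≈ 0.878800
step 5 [2.5y] swap r/2=1387/45594: DF=(1 − 1387/45594·(0.975100+0.934400+0.909800+0.878800))/(1+1387/45594) = 8613/10000 ≈ 0.861300
step 6 [3y] zero: DF = P = 8509/10000 ≈ 0.850900

1 1/2 9751/10000
2 1 584/625
3 3/2 4549/5000
4 2 2197/2500
5 5/2 8613/10000
6 3 8509/10000
DF(1y) = 584/625 ≈ 0.934400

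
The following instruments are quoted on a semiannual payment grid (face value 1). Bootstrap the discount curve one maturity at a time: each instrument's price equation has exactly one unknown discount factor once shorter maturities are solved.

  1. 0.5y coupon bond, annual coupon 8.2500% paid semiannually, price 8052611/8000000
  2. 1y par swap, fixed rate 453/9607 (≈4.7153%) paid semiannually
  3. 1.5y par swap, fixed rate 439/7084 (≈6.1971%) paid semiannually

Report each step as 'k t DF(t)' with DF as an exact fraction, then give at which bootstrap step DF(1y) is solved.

step 1 [0.5y] bond c/2=33/800: DF=(8052611/8000000 − 33/800·(0))/(1+33/800) = 9667/10000 ≈ 0.966700
step 2 [1y] swap r/2=453/19214: DF=(1 − 453/19214·(0.966700))/(1+453/19214) = 9547/10000 ≈ 0.954700
step 3 [1.5y] swap r/2=439/14168: DF=(1 − 439/14168·(0.966700+0.954700))/(1+439/14168) = 4561/5000 ≈ 0.912200

1 1/2 9667/10000
2 1 9547/10000
3 3/2 4561/5000
DF(1y) is solved at step 2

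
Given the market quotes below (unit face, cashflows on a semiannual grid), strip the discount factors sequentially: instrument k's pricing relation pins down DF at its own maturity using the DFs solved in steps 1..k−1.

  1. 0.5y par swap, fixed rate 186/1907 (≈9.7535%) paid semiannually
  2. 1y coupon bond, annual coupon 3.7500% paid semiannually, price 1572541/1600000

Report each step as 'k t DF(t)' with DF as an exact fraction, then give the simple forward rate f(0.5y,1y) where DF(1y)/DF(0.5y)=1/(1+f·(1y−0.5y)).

step 1 [0.5y] swap r/2=93/1907: DF=(1 − 93/1907·(0))/(1+93/1907) = 1907/2000 ≈ 0.953500
step 2 [1y] bond c/2=3/160: DF=(1572541/1600000 − 3/160·(0.953500))/(1+3/160) = 592/625 ≈ 0.947200

1 1/2 1907/2000
2 1 592/625
f(0.5y,1y) = ((1907/2000)/(592/625) − 1)/(1/2) = 63/4736 ≈ 1.3302%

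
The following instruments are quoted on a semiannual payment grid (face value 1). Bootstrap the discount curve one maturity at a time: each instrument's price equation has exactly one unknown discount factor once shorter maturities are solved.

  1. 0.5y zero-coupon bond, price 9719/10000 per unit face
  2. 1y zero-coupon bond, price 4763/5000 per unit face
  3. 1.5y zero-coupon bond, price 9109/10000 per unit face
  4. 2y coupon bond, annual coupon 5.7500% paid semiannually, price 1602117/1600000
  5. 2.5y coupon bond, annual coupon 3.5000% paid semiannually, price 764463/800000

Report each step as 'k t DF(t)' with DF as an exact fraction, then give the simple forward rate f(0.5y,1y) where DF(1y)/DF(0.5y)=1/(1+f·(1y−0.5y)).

1 1/2 9719/10000
2 1 4763/5000
3 3/2 9109/10000
4 2 8941/10000
5 5/2 7/8
f(0.5y,1y) = ((9719/10000)/(4763/5000) − 1)/(1/2) = 193/4763 ≈ 4.0521%

step 1 [0.5y] zero: DF = P = 9719/10000 ≈ 0.971900
step 2 [1y] zero: DF = P = 4763/5000 ≈ 0.952600
step 3 [1.5y] zero: DF = P = 9109/10000 ≈ 0.910900
step 4 [2y] bond c/2=23/800: DF=(1602117/1600000 − 23/800·(0.971900+0.952600+0.910900))/(1+23/800) = 8941/10000 ≈ 0.894100
step 5 [2.5y] bond c/2=7/400: DF=(764463/800000 − 7/400·(0.971900+0.952600+0.910900+0.894100))/(1+7/400) = 7/8 ≈ 0.875000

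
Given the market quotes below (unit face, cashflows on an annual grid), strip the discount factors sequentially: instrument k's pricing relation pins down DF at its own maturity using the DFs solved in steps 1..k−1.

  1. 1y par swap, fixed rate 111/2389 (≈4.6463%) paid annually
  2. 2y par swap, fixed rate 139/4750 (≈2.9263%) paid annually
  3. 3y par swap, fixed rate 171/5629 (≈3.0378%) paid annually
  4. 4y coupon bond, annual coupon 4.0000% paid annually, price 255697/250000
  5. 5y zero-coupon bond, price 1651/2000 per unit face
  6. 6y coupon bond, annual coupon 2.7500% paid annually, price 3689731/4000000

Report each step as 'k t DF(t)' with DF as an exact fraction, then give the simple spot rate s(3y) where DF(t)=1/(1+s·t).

1 1 2389/2500
2 2 2361/2500
3 3 1829/2000
4 4 547/625
5 5 1651/2000
6 6 7769/10000
s(3y) = (1/(1829/2000) − 1)/(3) = 57/1829 ≈ 3.1165%

step 1 [1y] swap r/1=111/2389: DF=(1 − 111/2389·(0))/(1+111/2389) = 2389/2500 ≈ 0.955600
step 2 [2y] swap r/1=139/4750: DF=(1 − 139/4750·(0.955600))/(1+139/4750) = 2361/2500 ≈ 0.944400
step 3 [3y] swap r/1=171/5629: DF=(1 − 171/5629·(0.955600+0.944400))/(1+171/5629) = 1829/2000 ≈ 0.914500
step 4 [4y] bond c/1=1/25: DF=(255697/250000 − 1/25·(0.955600+0.944400+0.914500))/(1+1/25) = 547/625 ≈ 0.875200
step 5 [5y] zero: DF = P = 1651/2000 ≈ 0.825500
step 6 [6y] bond c/1=11/400: DF=(3689731/4000000 − 11/400·(0.955600+0.944400+0.914500+0.875200+0.825500))/(1+11/400) = 7769/10000 ≈ 0.776900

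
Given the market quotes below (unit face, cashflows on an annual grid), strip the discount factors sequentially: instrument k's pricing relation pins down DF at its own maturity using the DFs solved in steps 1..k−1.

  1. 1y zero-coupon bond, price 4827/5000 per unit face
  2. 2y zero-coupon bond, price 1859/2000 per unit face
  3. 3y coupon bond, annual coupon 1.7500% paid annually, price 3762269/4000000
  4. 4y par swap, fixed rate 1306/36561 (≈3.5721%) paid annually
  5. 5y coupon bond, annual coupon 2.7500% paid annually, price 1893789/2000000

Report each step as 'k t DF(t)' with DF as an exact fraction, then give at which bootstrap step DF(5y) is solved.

step 1 [1y] zero: DF = P = 4827/5000 ≈ 0.965400
step 2 [2y] zero: DF = P = 1859/2000 ≈ 0.929500
step 3 [3y] bond c/1=7/400: DF=(3762269/4000000 − 7/400·(0.965400+0.929500))/(1+7/400) = 4459/5000 ≈ 0.891800
step 4 [4y] swap r/1=1306/36561: DF=(1 − 1306/36561·(0.965400+0.929500+0.891800))/(1+1306/36561) = 4347/5000 ≈ 0.869400
step 5 [5y] bond c/1=11/400: DF=(1893789/2000000 − 11/400·(0.965400+0.929500+0.891800+0.869400))/(1+11/400) = 8237/10000 ≈ 0.823700

1 1 4827/5000
2 2 1859/2000
3 3 4459/5000
4 4 4347/5000
5 5 8237/10000
DF(5y) is solved at step 5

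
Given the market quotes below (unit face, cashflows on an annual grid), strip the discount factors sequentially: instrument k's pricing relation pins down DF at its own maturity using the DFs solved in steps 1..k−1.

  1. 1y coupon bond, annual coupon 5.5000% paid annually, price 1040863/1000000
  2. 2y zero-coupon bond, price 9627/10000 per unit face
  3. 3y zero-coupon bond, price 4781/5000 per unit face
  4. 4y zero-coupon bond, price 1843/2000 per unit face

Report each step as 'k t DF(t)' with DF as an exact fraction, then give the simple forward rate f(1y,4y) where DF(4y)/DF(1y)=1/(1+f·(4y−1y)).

1 1 4933/5000
2 2 9627/10000
3 3 4781/5000
4 4 1843/2000
f(1y,4y) = ((4933/5000)/(1843/2000) − 1)/(3) = 217/9215 ≈ 2.3549%

step 1 [1y] bond c/1=11/200: DF=(1040863/1000000 − 11/200·(0))/(1+11/200) = 4933/5000 ≈ 0.986600
step 2 [2y] zero: DF = P = 9627/10000 ≈ 0.962700
step 3 [3y] zero: DF = P = 4781/5000 ≈ 0.956200
step 4 [4y] zero: DF = P = 1843/2000 ≈ 0.921500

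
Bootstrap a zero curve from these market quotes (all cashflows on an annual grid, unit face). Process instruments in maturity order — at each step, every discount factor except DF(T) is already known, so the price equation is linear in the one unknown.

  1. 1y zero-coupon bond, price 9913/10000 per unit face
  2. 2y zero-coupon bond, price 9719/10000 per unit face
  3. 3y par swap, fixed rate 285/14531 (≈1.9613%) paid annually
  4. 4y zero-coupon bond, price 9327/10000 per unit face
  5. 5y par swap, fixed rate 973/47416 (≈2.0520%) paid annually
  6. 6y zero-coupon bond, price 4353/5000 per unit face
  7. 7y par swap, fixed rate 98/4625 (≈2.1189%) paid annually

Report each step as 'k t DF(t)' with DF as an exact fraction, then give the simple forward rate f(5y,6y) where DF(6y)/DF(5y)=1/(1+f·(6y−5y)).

step 1 [1y] zero: DF = P = 9913/10000 ≈ 0.991300
step 2 [2y] zero: DF = P = 9719/10000 ≈ 0.971900
step 3 [3y] swap r/1=285/14531: DF=(1 − 285/14531·(0.991300+0.971900))/(1+285/14531) = 943/1000 ≈ 0.943000
step 4 [4y] zero: DF = P = 9327/10000 ≈ 0.932700
step 5 [5y] swap r/1=973/47416: DF=(1 − 973/47416·(0.991300+0.971900+0.943000+0.932700))/(1+973/47416) = 9027/10000 ≈ 0.902700
step 6 [6y] zero: DF = P = 4353/5000 ≈ 0.870600
step 7 [7y] swap r/1=98/4625: DF=(1 − 98/4625·(0.991300+0.971900+0.943000+0.932700+0.902700+0.870600))/(1+98/4625) = 2157/2500 ≈ 0.862800

1 1 9913/10000
2 2 9719/10000
3 3 943/1000
4 4 9327/10000
5 5 9027/10000
6 6 4353/5000
7 7 2157/2500
f(5y,6y) = ((9027/10000)/(4353/5000) − 1)/(1) = 107/2902 ≈ 3.6871%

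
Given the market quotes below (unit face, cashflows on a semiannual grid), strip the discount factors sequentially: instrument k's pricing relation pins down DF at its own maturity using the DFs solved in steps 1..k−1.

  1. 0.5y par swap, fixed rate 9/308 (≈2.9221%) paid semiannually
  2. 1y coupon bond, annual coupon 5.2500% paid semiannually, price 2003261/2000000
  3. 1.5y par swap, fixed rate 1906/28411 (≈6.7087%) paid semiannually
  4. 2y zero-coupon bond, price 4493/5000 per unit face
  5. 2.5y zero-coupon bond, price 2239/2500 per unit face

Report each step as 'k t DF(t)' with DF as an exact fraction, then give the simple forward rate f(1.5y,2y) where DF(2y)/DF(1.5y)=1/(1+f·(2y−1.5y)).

1 1/2 616/625
2 1 2377/2500
3 3/2 9047/10000
4 2 4493/5000
5 5/2 2239/2500
f(1.5y,2y) = ((9047/10000)/(4493/5000) − 1)/(1/2) = 61/4493 ≈ 1.3577%

step 1 [0.5y] swap r/2=9/616: DF=(1 − 9/616·(0))/(1+9/616) = 616/625 ≈ 0.985600
step 2 [1y] bond c/2=21/800: DF=(2003261/2000000 − 21/800·(0.985600))/(1+21/800) = 2377/2500 ≈ 0.950800
step 3 [1.5y] swap r/2=953/28411: DF=(1 − 953/28411·(0.985600+0.950800))/(1+953/28411) = 9047/10000 ≈ 0.904700
step 4 [2y] zero: DF = P = 4493/5000 ≈ 0.898600
step 5 [2.5y] zero: DF = P = 2239/2500 ≈ 0.895600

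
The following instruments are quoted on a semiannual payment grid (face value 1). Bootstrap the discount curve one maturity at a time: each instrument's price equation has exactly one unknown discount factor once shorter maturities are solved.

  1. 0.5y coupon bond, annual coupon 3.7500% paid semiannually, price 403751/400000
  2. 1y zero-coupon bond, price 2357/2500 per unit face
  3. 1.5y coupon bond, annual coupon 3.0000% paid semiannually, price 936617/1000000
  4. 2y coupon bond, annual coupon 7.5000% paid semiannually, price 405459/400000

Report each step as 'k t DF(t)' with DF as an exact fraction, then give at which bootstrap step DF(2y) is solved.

1 1/2 2477/2500
2 1 2357/2500
3 3/2 4471/5000
4 2 2187/2500
DF(2y) is solved at step 4

step 1 [0.5y] bond c/2=3/160: DF=(403751/400000 − 3/160·(0))/(1+3/160) = 2477/2500 ≈ 0.990800
step 2 [1y] zero: DF = P = 2357/2500 ≈ 0.942800
step 3 [1.5y] bond c/2=3/200: DF=(936617/1000000 − 3/200·(0.990800+0.942800))/(1+3/200) = 4471/5000 ≈ 0.894200
step 4 [2y] bond c/2=3/80: DF=(405459/400000 − 3/80·(0.990800+0.942800+0.894200))/(1+3/80) = 2187/2500 ≈ 0.874800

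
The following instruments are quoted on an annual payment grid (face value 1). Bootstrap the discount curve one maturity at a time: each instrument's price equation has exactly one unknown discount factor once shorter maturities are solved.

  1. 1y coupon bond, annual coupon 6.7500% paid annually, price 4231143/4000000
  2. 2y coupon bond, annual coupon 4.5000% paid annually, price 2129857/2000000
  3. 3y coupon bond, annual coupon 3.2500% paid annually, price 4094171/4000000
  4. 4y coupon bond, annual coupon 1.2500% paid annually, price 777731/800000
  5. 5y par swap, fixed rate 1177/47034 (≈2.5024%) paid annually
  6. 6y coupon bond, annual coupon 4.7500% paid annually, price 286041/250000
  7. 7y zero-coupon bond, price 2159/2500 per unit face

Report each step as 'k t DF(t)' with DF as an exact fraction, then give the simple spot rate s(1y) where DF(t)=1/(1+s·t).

step 1 [1y] bond c/1=27/400: DF=(4231143/4000000 − 27/400·(0))/(1+27/400) = 9909/10000 ≈ 0.990900
step 2 [2y] bond c/1=9/200: DF=(2129857/2000000 − 9/200·(0.990900))/(1+9/200) = 2441/2500 ≈ 0.976400
step 3 [3y] bond c/1=13/400: DF=(4094171/4000000 − 13/400·(0.990900+0.976400))/(1+13/400) = 4647/5000 ≈ 0.929400
step 4 [4y] bond c/1=1/80: DF=(777731/800000 − 1/80·(0.990900+0.976400+0.929400))/(1+1/80) = 2311/2500 ≈ 0.924400
step 5 [5y] swap r/1=1177/47034: DF=(1 − 1177/47034·(0.990900+0.976400+0.929400+0.924400))/(1+1177/47034) = 8823/10000 ≈ 0.882300
step 6 [6y] bond c/1=19/400: DF=(286041/250000 − 19/400·(0.990900+0.976400+0.929400+0.924400+0.882300))/(1+19/400) = 879/1000 ≈ 0.879000
step 7 [7y] zero: DF = P = 2159/2500 ≈ 0.863600

1 1 9909/10000
2 2 2441/2500
3 3 4647/5000
4 4 2311/2500
5 5 8823/10000
6 6 879/1000
7 7 2159/2500
s(1y) = (1/(9909/10000) − 1)/(1) = 91/9909 ≈ 0.9184%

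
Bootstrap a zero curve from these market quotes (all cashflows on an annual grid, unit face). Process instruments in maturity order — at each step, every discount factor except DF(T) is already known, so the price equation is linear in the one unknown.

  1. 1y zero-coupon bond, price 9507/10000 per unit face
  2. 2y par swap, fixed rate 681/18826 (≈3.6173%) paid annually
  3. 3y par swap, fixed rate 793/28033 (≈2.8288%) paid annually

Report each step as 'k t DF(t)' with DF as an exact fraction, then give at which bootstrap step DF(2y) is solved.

1 1 9507/10000
2 2 9319/10000
3 3 9207/10000
DF(2y) is solved at step 2

step 1 [1y] zero: DF = P = 9507/10000 ≈ 0.950700
step 2 [2y] swap r/1=681/18826: DF=(1 − 681/18826·(0.950700))/(1+681/18826) = 9319/10000 ≈ 0.931900
step 3 [3y] swap r/1=793/28033: DF=(1 − 793/28033·(0.950700+0.931900))/(1+793/28033) = 9207/10000 ≈ 0.920700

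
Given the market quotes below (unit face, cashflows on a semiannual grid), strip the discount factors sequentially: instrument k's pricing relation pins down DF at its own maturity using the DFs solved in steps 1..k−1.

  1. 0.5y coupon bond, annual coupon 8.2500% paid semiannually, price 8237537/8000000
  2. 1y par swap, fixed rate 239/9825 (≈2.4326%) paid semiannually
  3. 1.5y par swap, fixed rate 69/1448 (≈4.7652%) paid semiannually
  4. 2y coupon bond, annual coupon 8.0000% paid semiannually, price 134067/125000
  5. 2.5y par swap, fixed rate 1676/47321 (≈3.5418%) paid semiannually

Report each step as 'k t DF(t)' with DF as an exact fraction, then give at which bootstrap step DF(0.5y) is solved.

step 1 [0.5y] bond c/2=33/800: DF=(8237537/8000000 − 33/800·(0))/(1+33/800) = 9889/10000 ≈ 0.988900
step 2 [1y] swap r/2=239/19650: DF=(1 − 239/19650·(0.988900))/(1+239/19650) = 9761/10000 ≈ 0.976100
step 3 [1.5y] swap r/2=69/2896: DF=(1 − 69/2896·(0.988900+0.976100))/(1+69/2896) = 931/1000 ≈ 0.931000
step 4 [2y] bond c/2=1/25: DF=(134067/125000 − 1/25·(0.988900+0.976100+0.931000))/(1+1/25) = 9199/10000 ≈ 0.919900
step 5 [2.5y] swap r/2=838/47321: DF=(1 − 838/47321·(0.988900+0.976100+0.931000+0.919900))/(1+838/47321) = 4581/5000 ≈ 0.916200

1 1/2 9889/10000
2 1 9761/10000
3 3/2 931/1000
4 2 9199/10000
5 5/2 4581/5000
DF(0.5y) is solved at step 1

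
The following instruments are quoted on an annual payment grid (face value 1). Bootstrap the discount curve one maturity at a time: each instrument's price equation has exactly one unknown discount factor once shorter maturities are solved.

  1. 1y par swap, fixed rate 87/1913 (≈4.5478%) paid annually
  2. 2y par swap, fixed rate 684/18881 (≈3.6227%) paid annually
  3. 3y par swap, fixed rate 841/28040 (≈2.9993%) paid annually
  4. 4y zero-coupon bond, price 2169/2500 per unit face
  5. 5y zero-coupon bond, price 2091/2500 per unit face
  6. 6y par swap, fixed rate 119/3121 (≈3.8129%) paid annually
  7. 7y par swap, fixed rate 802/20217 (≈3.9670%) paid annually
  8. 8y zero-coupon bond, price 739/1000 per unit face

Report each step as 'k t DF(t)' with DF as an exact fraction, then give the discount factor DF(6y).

step 1 [1y] swap r/1=87/1913: DF=(1 − 87/1913·(0))/(1+87/1913) = 1913/2000 ≈ 0.956500
step 2 [2y] swap r/1=684/18881: DF=(1 − 684/18881·(0.956500))/(1+684/18881) = 2329/2500 ≈ 0.931600
step 3 [3y] swap r/1=841/28040: DF=(1 − 841/28040·(0.956500+0.931600))/(1+841/28040) = 9159/10000 ≈ 0.915900
step 4 [4y] zero: DF = P = 2169/2500 ≈ 0.867600
step 5 [5y] zero: DF = P = 2091/2500 ≈ 0.836400
step 6 [6y] swap r/1=119/3121: DF=(1 − 119/3121·(0.956500+0.931600+0.915900+0.867600+0.836400))/(1+119/3121) = 7977/10000 ≈ 0.797700
step 7 [7y] swap r/1=802/20217: DF=(1 − 802/20217·(0.956500+0.931600+0.915900+0.867600+0.836400+0.797700))/(1+802/20217) = 3797/5000 ≈ 0.759400
step 8 [8y] zero: DF = P = 739/1000 ≈ 0.739000

1 1 1913/2000
2 2 2329/2500
3 3 9159/10000
4 4 2169/2500
5 5 2091/2500
6 6 7977/10000
7 7 3797/5000
8 8 739/1000
DF(6y) = 7977/10000 ≈ 0.797700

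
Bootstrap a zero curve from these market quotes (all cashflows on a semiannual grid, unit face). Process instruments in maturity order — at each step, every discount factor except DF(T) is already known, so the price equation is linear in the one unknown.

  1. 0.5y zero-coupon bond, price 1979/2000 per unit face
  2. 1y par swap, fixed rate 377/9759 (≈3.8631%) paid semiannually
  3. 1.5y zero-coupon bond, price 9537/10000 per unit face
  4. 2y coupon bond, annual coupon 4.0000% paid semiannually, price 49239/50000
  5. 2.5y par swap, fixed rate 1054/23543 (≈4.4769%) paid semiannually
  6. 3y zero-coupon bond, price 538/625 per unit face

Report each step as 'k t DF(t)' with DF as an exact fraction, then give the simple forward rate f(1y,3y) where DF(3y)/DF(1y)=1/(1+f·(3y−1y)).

step 1 [0.5y] zero: DF = P = 1979/2000 ≈ 0.989500
step 2 [1y] swap r/2=377/19518: DF=(1 − 377/19518·(0.989500))/(1+377/19518) = 9623/10000 ≈ 0.962300
step 3 [1.5y] zero: DF = P = 9537/10000 ≈ 0.953700
step 4 [2y] bond c/2=1/50: DF=(49239/50000 − 1/50·(0.989500+0.962300+0.953700))/(1+1/50) = 1817/2000 ≈ 0.908500
step 5 [2.5y] swap r/2=527/23543: DF=(1 − 527/23543·(0.989500+0.962300+0.953700+0.908500))/(1+527/23543) = 4473/5000 ≈ 0.894600
step 6 [3y] zero: DF = P = 538/625 ≈ 0.860800

1 1/2 1979/2000
2 1 9623/10000
3 3/2 9537/10000
4 2 1817/2000
5 5/2 4473/5000
6 3 538/625
f(1y,3y) = ((9623/10000)/(538/625) − 1)/(2) = 1015/17216 ≈ 5.8957%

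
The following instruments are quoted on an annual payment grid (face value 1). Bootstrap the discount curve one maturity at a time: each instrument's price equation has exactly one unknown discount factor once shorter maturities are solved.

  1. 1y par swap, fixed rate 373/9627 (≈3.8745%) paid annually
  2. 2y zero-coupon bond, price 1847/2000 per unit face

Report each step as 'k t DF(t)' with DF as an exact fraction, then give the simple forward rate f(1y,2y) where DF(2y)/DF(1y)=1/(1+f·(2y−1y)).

1 1 9627/10000
2 2 1847/2000
f(1y,2y) = ((9627/10000)/(1847/2000) − 1)/(1) = 392/9235 ≈ 4.2447%

step 1 [1y] swap r/1=373/9627: DF=(1 − 373/9627·(0))/(1+373/9627) = 9627/10000 ≈ 0.962700
step 2 [2y] zero: DF = P = 1847/2000 ≈ 0.923500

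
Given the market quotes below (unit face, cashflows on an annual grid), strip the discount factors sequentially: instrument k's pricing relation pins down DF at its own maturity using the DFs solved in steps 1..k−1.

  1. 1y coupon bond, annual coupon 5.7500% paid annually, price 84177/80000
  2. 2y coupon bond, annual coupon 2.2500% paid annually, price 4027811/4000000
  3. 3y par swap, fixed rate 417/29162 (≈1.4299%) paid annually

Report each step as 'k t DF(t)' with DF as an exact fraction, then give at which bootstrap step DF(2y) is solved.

step 1 [1y] bond c/1=23/400: DF=(84177/80000 − 23/400·(0))/(1+23/400) = 199/200 ≈ 0.995000
step 2 [2y] bond c/1=9/400: DF=(4027811/4000000 − 9/400·(0.995000))/(1+9/400) = 9629/10000 ≈ 0.962900
step 3 [3y] swap r/1=417/29162: DF=(1 − 417/29162·(0.995000+0.962900))/(1+417/29162) = 9583/10000 ≈ 0.958300

1 1 199/200
2 2 9629/10000
3 3 9583/10000
DF(2y) is solved at step 2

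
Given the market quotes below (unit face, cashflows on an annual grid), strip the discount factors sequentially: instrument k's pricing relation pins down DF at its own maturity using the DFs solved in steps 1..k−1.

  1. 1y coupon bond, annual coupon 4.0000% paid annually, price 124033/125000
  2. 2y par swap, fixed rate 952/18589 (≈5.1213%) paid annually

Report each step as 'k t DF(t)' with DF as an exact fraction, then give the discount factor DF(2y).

step 1 [1y] bond c/1=1/25: DF=(124033/125000 − 1/25·(0))/(1+1/25) = 9541/10000 ≈ 0.954100
step 2 [2y] swap r/1=952/18589: DF=(1 − 952/18589·(0.954100))/(1+952/18589) = 1131/1250 ≈ 0.904800

1 1 9541/10000
2 2 1131/1250
DF(2y) = 1131/1250 ≈ 0.904800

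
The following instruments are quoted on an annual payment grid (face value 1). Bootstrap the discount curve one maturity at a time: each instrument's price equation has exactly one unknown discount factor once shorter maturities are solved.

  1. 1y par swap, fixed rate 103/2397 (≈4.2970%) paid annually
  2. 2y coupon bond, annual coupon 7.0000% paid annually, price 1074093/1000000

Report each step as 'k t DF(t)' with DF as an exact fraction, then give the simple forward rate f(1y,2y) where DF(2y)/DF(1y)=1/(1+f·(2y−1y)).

1 1 2397/2500
2 2 9411/10000
f(1y,2y) = ((2397/2500)/(9411/10000) − 1)/(1) = 59/3137 ≈ 1.8808%

step 1 [1y] swap r/1=103/2397: DF=(1 − 103/2397·(0))/(1+103/2397) = 2397/2500 ≈ 0.958800
step 2 [2y] bond c/1=7/100: DF=(1074093/1000000 − 7/100·(0.958800))/(1+7/100) = 9411/10000 ≈ 0.941100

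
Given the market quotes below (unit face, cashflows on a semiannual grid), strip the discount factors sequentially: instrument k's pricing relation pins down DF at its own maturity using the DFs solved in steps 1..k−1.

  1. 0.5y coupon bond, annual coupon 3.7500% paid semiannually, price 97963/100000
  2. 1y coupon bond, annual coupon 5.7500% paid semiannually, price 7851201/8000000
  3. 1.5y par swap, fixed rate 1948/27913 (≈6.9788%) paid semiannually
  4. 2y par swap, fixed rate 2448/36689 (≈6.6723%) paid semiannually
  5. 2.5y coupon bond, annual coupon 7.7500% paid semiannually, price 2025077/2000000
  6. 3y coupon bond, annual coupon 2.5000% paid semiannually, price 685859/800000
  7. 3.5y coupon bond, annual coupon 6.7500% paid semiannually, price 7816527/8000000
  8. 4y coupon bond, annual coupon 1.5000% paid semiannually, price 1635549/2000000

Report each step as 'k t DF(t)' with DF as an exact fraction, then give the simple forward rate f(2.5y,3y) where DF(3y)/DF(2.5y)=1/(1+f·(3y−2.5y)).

1 1/2 601/625
2 1 9271/10000
3 3/2 4513/5000
4 2 1097/1250
5 5/2 8379/10000
6 3 7911/10000
7 7/2 3861/5000
8 4 1533/2000
f(2.5y,3y) = ((8379/10000)/(7911/10000) − 1)/(1/2) = 104/879 ≈ 11.8316%

step 1 [0.5y] bond c/2=3/160: DF=(97963/100000 − 3/160·(0))/(1+3/160) = 601/625 ≈ 0.961600
step 2 [1y] bond c/2=23/800: DF=(7851201/8000000 − 23/800·(0.961600))/(1+23/800) = 9271/10000 ≈ 0.927100
step 3 [1.5y] swap r/2=974/27913: DF=(1 − 974/27913·(0.961600+0.927100))/(1+974/27913) = 4513/5000 ≈ 0.902600
step 4 [2y] swap r/2=1224/36689: DF=(1 − 1224/36689·(0.961600+0.927100+0.902600))/(1+1224/36689) = 1097/1250 ≈ 0.877600
step 5 [2.5y] bond c/2=31/800: DF=(2025077/2000000 − 31/800·(0.961600+0.927100+0.902600+0.877600))/(1+31/800) = 8379/10000 ≈ 0.837900
step 6 [3y] bond c/2=1/80: DF=(685859/800000 − 1/80·(0.961600+0.927100+0.902600+0.877600+0.837900))/(1+1/80) = 7911/10000 ≈ 0.791100
step 7 [3.5y] bond c/2=27/800: DF=(7816527/8000000 − 27/800·(0.961600+0.927100+0.902600+0.877600+0.837900+0.791100))/(1+27/800) = 3861/5000 ≈ 0.772200
step 8 [4y] bond c/2=3/400: DF=(1635549/2000000 − 3/400·(0.961600+0.927100+0.902600+0.877600+0.837900+0.791100+0.772200))/(1+3/400) = 1533/2000 ≈ 0.766500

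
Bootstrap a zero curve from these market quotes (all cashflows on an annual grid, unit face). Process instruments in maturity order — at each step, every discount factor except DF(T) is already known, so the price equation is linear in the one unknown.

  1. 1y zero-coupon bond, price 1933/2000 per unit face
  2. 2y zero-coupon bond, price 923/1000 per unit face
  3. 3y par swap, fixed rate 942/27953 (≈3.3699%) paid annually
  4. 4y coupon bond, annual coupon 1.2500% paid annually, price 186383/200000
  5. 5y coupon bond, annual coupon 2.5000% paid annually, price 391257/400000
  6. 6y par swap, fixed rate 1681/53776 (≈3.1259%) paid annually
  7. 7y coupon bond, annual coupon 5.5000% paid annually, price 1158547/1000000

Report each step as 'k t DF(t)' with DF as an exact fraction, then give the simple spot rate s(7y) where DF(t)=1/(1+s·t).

1 1 1933/2000
2 2 923/1000
3 3 4529/5000
4 4 8859/10000
5 5 1729/2000
6 6 8319/10000
7 7 4089/5000
s(7y) = (1/(4089/5000) − 1)/(7) = 911/28623 ≈ 3.1828%

step 1 [1y] zero: DF = P = 1933/2000 ≈ 0.966500
step 2 [2y] zero: DF = P = 923/1000 ≈ 0.923000
step 3 [3y] swap r/1=942/27953: DF=(1 − 942/27953·(0.966500+0.923000))/(1+942/27953) = 4529/5000 ≈ 0.905800
step 4 [4y] bond c/1=1/80: DF=(186383/200000 − 1/80·(0.966500+0.923000+0.905800))/(1+1/80) = 8859/10000 ≈ 0.885900
step 5 [5y] bond c/1=1/40: DF=(391257/400000 − 1/40·(0.966500+0.923000+0.905800+0.885900))/(1+1/40) = 1729/2000 ≈ 0.864500
step 6 [6y] swap r/1=1681/53776: DF=(1 − 1681/53776·(0.966500+0.923000+0.905800+0.885900+0.864500))/(1+1681/53776) = 8319/10000 ≈ 0.831900
step 7 [7y] bond c/1=11/200: DF=(1158547/1000000 − 11/200·(0.966500+0.923000+0.905800+0.885900+0.864500+0.831900))/(1+11/200) = 4089/5000 ≈ 0.817800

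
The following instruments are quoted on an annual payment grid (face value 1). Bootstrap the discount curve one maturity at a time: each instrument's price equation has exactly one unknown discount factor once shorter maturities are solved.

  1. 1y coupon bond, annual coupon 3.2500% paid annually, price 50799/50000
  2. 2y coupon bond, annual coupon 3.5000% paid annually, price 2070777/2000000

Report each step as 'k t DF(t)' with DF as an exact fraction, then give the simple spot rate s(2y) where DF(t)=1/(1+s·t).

1 1 123/125
2 2 9671/10000
s(2y) = (1/(9671/10000) − 1)/(2) = 329/19342 ≈ 1.7010%

step 1 [1y] bond c/1=13/400: DF=(50799/50000 − 13/400·(0))/(1+13/400) = 123/125 ≈ 0.984000
step 2 [2y] bond c/1=7/200: DF=(2070777/2000000 − 7/200·(0.984000))/(1+7/200) = 9671/10000 ≈ 0.967100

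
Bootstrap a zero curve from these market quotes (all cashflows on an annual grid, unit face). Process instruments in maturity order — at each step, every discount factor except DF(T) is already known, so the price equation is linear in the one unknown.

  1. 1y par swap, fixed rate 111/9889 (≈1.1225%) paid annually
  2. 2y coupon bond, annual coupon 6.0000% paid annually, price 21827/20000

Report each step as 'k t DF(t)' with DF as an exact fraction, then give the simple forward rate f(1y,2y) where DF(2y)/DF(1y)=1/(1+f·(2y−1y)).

step 1 [1y] swap r/1=111/9889: DF=(1 − 111/9889·(0))/(1+111/9889) = 9889/10000 ≈ 0.988900
step 2 [2y] bond c/1=3/50: DF=(21827/20000 − 3/50·(0.988900))/(1+3/50) = 1217/1250 ≈ 0.973600

1 1 9889/10000
2 2 1217/1250
f(1y,2y) = ((9889/10000)/(1217/1250) − 1)/(1) = 153/9736 ≈ 1.5715%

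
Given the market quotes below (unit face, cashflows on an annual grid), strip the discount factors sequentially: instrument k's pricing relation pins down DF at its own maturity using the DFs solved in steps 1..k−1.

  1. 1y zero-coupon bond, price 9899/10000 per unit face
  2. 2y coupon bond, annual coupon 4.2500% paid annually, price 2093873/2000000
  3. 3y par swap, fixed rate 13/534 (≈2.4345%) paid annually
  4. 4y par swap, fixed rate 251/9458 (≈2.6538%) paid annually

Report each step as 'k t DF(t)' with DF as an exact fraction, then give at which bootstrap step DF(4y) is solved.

1 1 9899/10000
2 2 9639/10000
3 3 4649/5000
4 4 2249/2500
DF(4y) is solved at step 4

step 1 [1y] zero: DF = P = 9899/10000 ≈ 0.989900
step 2 [2y] bond c/1=17/400: DF=(2093873/2000000 − 17/400·(0.989900))/(1+17/400) = 9639/10000 ≈ 0.963900
step 3 [3y] swap r/1=13/534: DF=(1 − 13/534·(0.989900+0.963900))/(1+13/534) = 4649/5000 ≈ 0.929800
step 4 [4y] swap r/1=251/9458: DF=(1 − 251/9458·(0.989900+0.963900+0.929800))/(1+251/9458) = 2249/2500 ≈ 0.899600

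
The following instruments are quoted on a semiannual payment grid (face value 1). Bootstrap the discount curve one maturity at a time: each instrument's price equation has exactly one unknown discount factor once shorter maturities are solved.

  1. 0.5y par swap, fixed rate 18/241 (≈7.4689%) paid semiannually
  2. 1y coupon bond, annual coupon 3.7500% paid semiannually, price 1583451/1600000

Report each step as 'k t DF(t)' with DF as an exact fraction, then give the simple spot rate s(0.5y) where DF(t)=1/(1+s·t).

step 1 [0.5y] swap r/2=9/241: DF=(1 − 9/241·(0))/(1+9/241) = 241/250 ≈ 0.964000
step 2 [1y] bond c/2=3/160: DF=(1583451/1600000 − 3/160·(0.964000))/(1+3/160) = 9537/10000 ≈ 0.953700

1 1/2 241/250
2 1 9537/10000
s(0.5y) = (1/(241/250) − 1)/(1/2) = 18/241 ≈ 7.4689%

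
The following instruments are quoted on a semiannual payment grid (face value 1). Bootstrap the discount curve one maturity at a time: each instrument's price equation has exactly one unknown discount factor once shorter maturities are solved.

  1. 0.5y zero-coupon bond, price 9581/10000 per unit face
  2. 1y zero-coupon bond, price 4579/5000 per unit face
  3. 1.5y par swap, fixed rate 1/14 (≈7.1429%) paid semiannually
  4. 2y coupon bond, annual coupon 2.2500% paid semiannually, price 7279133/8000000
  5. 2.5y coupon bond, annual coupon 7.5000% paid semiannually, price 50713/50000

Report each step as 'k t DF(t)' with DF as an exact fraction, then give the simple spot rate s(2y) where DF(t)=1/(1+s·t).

step 1 [0.5y] zero: DF = P = 9581/10000 ≈ 0.958100
step 2 [1y] zero: DF = P = 4579/5000 ≈ 0.915800
step 3 [1.5y] swap r/2=1/28: DF=(1 − 1/28·(0.958100+0.915800))/(1+1/28) = 9009/10000 ≈ 0.900900
step 4 [2y] bond c/2=9/800: DF=(7279133/8000000 − 9/800·(0.958100+0.915800+0.900900))/(1+9/800) = 8689/10000 ≈ 0.868900
step 5 [2.5y] bond c/2=3/80: DF=(50713/50000 − 3/80·(0.958100+0.915800+0.900900+0.868900))/(1+3/80) = 8459/10000 ≈ 0.845900

1 1/2 9581/10000
2 1 4579/5000
3 3/2 9009/10000
4 2 8689/10000
5 5/2 8459/10000
s(2y) = (1/(8689/10000) − 1)/(2) = 1311/17378 ≈ 7.5440%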